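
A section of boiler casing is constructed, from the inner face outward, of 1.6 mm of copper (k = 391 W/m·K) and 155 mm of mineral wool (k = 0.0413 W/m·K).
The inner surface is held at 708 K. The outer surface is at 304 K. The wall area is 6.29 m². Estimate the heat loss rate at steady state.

Thermal resistances in series:
R_copper = L/(kA) = 0.0016/(391×6.29) = 6.506×10^-7 K/W
R_mineral wool = L/(kA) = 0.155/(0.0413×6.29) = 0.5967 K/W
R_total = 0.5967 K/W
Q = ΔT / R_total = 404 / 0.5967

Q ≈ 677 W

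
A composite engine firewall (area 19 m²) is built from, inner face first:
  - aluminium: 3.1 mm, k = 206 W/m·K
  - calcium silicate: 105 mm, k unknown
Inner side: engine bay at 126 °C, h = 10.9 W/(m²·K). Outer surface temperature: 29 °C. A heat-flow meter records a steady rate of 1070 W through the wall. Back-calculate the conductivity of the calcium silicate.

Thermal resistances in series:
R_inner film = 1/(h_i·A) = 1/(10.9×19) = 0.004829 K/W
R_aluminium = L/(kA) = 0.0031/(206×19) = 7.92×10^-7 K/W
Sum of known resistances R_other = 0.004829 K/W
Total R = ΔT/Q = 97/1070 = 0.09065 K/W
R_calcium silicate = R_total − R_other = 0.08582 K/W
k = L/(R·A) = 0.105/(0.08582×19)

k ≈ 0.0644 W/(m·K)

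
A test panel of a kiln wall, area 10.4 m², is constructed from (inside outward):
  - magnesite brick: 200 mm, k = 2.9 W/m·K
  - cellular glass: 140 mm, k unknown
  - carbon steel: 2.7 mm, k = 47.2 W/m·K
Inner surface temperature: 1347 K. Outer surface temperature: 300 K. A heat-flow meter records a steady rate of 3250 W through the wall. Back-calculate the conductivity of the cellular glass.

Series thermal resistances:
R_magnesite brick = L/(kA) = 0.2/(2.9×10.4) = 0.006631 K/W
R_carbon steel = L/(kA) = 0.0027/(47.2×10.4) = 5.5×10^-6 K/W
Sum of known resistances R_other = 0.006637 K/W
Total R = ΔT/Q = 1047/3250 = 0.3222 K/W
R_cellular glass = R_total − R_other = 0.3155 K/W
k = L/(R·A) = 0.14/(0.3155×10.4)

k ≈ 0.0427 W/(m·K)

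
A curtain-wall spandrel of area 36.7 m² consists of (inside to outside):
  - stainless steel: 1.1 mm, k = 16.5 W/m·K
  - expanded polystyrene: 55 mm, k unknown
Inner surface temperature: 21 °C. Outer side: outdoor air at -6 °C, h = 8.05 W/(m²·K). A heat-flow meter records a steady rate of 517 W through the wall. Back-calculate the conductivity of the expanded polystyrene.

Using the resistance-network approach (series):
R_stainless steel = L/(kA) = 0.0011/(16.5×36.7) = 1.817×10^-6 K/W
R_outer film = 1/(h_o·A) = 1/(8.05×36.7) = 0.003385 K/W
Sum of known resistances R_other = 0.003387 K/W
Total R = ΔT/Q = 27/517 = 0.05222 K/W
R_expanded polystyrene = R_total − R_other = 0.04884 K/W
k = L/(R·A) = 0.055/(0.04884×36.7)

k ≈ 0.0307 W/(m·K)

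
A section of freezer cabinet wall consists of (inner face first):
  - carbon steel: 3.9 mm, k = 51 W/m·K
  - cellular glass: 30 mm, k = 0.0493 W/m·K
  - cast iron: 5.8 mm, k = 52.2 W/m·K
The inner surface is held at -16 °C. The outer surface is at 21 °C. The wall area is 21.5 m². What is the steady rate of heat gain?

Q ≈ 1310 W

Treating each layer as a thermal resistance in series:
R_carbon steel = L/(kA) = 0.0039/(51×21.5) = 3.557×10^-6 K/W
R_cellular glass = L/(kA) = 0.03/(0.0493×21.5) = 0.0283 K/W
R_cast iron = L/(kA) = 0.0058/(52.2×21.5) = 5.168×10^-6 K/W
R_total = 0.02831 K/W
Q = ΔT / R_total = 37 / 0.02831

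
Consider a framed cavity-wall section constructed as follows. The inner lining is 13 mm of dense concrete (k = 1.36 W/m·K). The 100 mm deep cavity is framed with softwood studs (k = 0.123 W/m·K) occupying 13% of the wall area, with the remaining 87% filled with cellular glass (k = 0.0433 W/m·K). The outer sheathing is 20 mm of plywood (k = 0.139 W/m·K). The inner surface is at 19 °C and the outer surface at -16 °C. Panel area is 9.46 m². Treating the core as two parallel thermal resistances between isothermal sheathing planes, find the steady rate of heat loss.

Sheathing layers in series; stud and cavity paths in parallel between them.
R_inner = 0.013/(1.36×9.46) = 0.00101 K/W
R_stud  = 0.1/(0.123×0.13×9.46) = 0.6611 K/W
R_cav   = 0.1/(0.0433×0.87×9.46) = 0.2806 K/W
1/R_core = 1/R_stud + 1/R_cav → R_core = 0.197 K/W
R_outer = 0.02/(0.139×9.46) = 0.01521 K/W
R_total = 0.2132 K/W
Q = ΔT/R_total = 35/0.2132

Q ≈ 164 W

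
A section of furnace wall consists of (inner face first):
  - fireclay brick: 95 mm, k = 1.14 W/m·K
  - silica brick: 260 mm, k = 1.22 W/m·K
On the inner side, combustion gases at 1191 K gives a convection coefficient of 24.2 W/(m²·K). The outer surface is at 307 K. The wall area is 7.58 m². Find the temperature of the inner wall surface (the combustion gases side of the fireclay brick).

T ≈ 1080 K

Treating each layer as a thermal resistance in series:
R_inner film = 1/(h_i·A) = 1/(24.2×7.58) = 0.005451 K/W
R_fireclay brick = L/(kA) = 0.095/(1.14×7.58) = 0.01099 K/W
R_silica brick = L/(kA) = 0.26/(1.22×7.58) = 0.02812 K/W
R_total = 0.04456 K/W;  Q = ΔT/R_total = 884/0.04456 = 19840 W
T_interface = T_inner − Q·ΣR(inner→interface) = 1191 − 19800×0.005451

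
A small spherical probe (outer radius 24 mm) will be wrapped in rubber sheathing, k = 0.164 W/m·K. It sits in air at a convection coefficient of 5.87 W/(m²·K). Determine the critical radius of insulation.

r_cr ≈ 55.9 mm

For a sphere r_cr = 2k/h = 2×0.164/5.87
r_cr = 55.9 mm; since the bare radius (24 mm) is below r_cr, adding a thin layer of insulation will *increase* heat loss.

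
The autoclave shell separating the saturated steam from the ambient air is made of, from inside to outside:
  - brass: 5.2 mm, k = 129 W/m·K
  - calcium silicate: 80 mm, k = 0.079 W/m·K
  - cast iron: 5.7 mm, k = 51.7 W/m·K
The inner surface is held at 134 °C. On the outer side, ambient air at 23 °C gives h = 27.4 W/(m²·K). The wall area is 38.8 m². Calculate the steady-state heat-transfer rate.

Q ≈ 4100 W

Using the resistance-network approach (series):
R_brass = L/(kA) = 0.0052/(129×38.8) = 1.039×10^-6 K/W
R_calcium silicate = L/(kA) = 0.08/(0.079×38.8) = 0.0261 K/W
R_cast iron = L/(kA) = 0.0057/(51.7×38.8) = 2.842×10^-6 K/W
R_outer film = 1/(h_o·A) = 1/(27.4×38.8) = 9.406×10^-4 K/W
R_total = 0.02704 K/W
Q = ΔT / R_total = 111 / 0.02704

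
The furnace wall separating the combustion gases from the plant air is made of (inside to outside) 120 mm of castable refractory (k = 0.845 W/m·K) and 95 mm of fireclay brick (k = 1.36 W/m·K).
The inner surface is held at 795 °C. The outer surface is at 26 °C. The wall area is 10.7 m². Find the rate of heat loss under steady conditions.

Model the wall as resistances in series:
R_castable refractory = L/(kA) = 0.12/(0.845×10.7) = 0.01327 K/W
R_fireclay brick = L/(kA) = 0.095/(1.36×10.7) = 0.006528 K/W
R_total = 0.0198 K/W
Q = ΔT / R_total = 769 / 0.0198

Q ≈ 38800 W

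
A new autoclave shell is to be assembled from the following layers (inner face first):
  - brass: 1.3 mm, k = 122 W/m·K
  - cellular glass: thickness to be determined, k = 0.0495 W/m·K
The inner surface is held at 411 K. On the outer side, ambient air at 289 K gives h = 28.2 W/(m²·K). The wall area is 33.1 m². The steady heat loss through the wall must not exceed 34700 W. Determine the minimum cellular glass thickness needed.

Thermal resistances in series:
R_brass = L/(kA) = 0.0013/(122×33.1) = 3.219×10^-7 K/W
R_outer film = 1/(h_o·A) = 1/(28.2×33.1) = 0.001071 K/W
Sum of the known resistances R_other = 0.001072 K/W
Required total resistance R_tot = ΔT/Q_allow = 122/34700 = 0.003516 K/W
R_cellular glass = R_tot − R_other = 0.002444 K/W
L = R·k·A = 0.002444×0.0495×33.1

L ≈ 4 mm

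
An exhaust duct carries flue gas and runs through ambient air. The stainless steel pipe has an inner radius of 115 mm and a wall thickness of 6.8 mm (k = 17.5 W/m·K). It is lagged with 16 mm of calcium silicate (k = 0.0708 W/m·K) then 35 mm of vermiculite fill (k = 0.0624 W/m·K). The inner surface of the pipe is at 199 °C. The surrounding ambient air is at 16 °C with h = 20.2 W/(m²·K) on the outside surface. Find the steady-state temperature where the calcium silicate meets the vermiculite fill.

Treating each annulus and film as a series resistance:
R_stainless steel pipe wall = ln(121.8/115)/(2π×17.5×1) = 5.225×10^-4 K/W
R_calcium silicate = ln(137.8/121.8)/(2π×0.0708×1) = 0.2774 K/W
R_vermiculite fill = ln(172.8/137.8)/(2π×0.0624×1) = 0.5773 K/W
R_outer film = 1/(h_o·2πr_oL) = 1/(20.2×2π×0.1728×1) = 0.0456 K/W
R_total = 0.9008 K/W
Q = ΔT/R_total = 183/0.9008
Q = 203 W/m
T_interface = T_inner − Q·ΣR(inner→interface) = 199 − 203×0.278

T ≈ 143 °C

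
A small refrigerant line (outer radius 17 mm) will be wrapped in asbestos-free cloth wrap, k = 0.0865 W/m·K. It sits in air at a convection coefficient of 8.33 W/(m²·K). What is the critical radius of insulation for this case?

r_cr ≈ 10.4 mm

For a cylinder r_cr = k/h = 0.0865/8.33
r_cr = 10.4 mm; since the bare radius (17 mm) is above r_cr, any added insulation will reduce heat loss.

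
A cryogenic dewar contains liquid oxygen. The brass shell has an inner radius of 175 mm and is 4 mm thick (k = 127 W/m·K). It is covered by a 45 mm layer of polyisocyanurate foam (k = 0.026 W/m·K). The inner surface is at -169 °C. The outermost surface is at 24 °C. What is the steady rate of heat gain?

Q ≈ 56.2 W

Each spherical layer contributes R = (1/r_i − 1/r_o)/(4πk):
R_brass shell = (1/0.175 − 1/0.179)/(4π×127) = 8.001×10^-5 K/W
R_polyisocyanurate foam = (1/0.179 − 1/0.224)/(4π×0.026) = 3.435 K/W
R_total = 3.435 K/W
Q = ΔT/R_total = 193/3.435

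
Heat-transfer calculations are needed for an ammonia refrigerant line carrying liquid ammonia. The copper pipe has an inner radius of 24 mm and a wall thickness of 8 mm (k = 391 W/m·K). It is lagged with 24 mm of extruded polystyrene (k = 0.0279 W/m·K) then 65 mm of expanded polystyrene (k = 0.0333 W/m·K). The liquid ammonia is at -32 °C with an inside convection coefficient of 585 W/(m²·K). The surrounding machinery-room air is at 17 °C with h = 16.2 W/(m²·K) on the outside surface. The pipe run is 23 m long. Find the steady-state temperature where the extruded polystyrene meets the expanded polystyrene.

T ≈ -9.47 °C

Per-layer cylindrical resistances, series-summed:
R_inner film = 1/(h_i·2πr₁L) = 1/(585×2π×0.024×23) = 4.929×10^-4 K/W
R_copper pipe wall = ln(32/24)/(2π×391×23) = 5.091×10^-6 K/W
R_extruded polystyrene = ln(56/32)/(2π×0.0279×23) = 0.1388 K/W
R_expanded polystyrene = ln(121/56)/(2π×0.0333×23) = 0.1601 K/W
R_outer film = 1/(h_o·2πr_oL) = 1/(16.2×2π×0.121×23) = 0.00353 K/W
R_total = 0.3029 K/W
Q = ΔT/R_total = 49/0.3029
Q = 162 W
T_interface = T_inner + Q·ΣR(inner→interface) = -32 + 162×0.1393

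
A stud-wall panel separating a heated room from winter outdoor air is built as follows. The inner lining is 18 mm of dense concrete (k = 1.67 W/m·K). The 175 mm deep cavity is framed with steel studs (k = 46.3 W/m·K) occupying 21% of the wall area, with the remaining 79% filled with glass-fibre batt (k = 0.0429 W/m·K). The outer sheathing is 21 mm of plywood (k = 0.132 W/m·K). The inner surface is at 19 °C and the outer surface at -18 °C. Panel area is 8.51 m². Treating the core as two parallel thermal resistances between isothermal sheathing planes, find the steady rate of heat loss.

Sheathing layers in series; stud and cavity paths in parallel between them.
R_inner = 0.018/(1.67×8.51) = 0.001267 K/W
R_stud  = 0.175/(46.3×0.21×8.51) = 0.002115 K/W
R_cav   = 0.175/(0.0429×0.79×8.51) = 0.6068 K/W
1/R_core = 1/R_stud + 1/R_cav → R_core = 0.002108 K/W
R_outer = 0.021/(0.132×8.51) = 0.01869 K/W
R_total = 0.02207 K/W
Q = ΔT/R_total = 37/0.02207

Q ≈ 1680 W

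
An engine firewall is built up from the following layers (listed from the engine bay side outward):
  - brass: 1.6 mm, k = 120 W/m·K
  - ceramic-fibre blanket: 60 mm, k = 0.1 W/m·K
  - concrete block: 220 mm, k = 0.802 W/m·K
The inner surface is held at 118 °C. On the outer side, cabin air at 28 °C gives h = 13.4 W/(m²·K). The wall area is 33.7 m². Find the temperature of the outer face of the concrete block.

T ≈ 35.1 °C

Thermal resistances in series:
R_brass = L/(kA) = 0.0016/(120×33.7) = 3.956×10^-7 K/W
R_ceramic-fibre blanket = L/(kA) = 0.06/(0.1×33.7) = 0.0178 K/W
R_concrete block = L/(kA) = 0.22/(0.802×33.7) = 0.00814 K/W
R_outer film = 1/(h_o·A) = 1/(13.4×33.7) = 0.002214 K/W
R_total = 0.02816 K/W;  Q = ΔT/R_total = 90/0.02816 = 3196 W
T_interface = T_inner − Q·ΣR(inner→interface) = 118 − 3200×0.02594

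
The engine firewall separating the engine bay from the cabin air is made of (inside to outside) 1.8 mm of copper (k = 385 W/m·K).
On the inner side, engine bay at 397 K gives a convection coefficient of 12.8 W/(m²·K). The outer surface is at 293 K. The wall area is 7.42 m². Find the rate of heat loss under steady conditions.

Using the resistance-network approach (series):
R_inner film = 1/(h_i·A) = 1/(12.8×7.42) = 0.01053 K/W
R_copper = L/(kA) = 0.0018/(385×7.42) = 6.301×10^-7 K/W
R_total = 0.01053 K/W
Q = ΔT / R_total = 104 / 0.01053

Q ≈ 9880 W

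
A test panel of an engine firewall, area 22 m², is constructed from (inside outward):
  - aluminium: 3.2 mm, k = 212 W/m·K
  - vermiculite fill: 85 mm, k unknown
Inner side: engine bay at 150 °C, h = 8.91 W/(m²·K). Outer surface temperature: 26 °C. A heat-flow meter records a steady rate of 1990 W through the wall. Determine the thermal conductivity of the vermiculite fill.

k ≈ 0.0675 W/(m·K)

Series thermal resistances:
R_inner film = 1/(h_i·A) = 1/(8.91×22) = 0.005102 K/W
R_aluminium = L/(kA) = 0.0032/(212×22) = 6.861×10^-7 K/W
Sum of known resistances R_other = 0.005102 K/W
Total R = ΔT/Q = 124/1990 = 0.06231 K/W
R_vermiculite fill = R_total − R_other = 0.05721 K/W
k = L/(R·A) = 0.085/(0.05721×22)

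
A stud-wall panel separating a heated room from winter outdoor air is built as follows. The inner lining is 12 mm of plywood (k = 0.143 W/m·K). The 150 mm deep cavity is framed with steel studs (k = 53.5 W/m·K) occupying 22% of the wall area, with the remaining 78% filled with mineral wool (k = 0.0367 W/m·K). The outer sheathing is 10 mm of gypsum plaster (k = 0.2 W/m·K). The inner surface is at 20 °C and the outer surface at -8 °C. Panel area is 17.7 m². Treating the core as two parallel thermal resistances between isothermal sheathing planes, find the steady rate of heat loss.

Q ≈ 3380 W

Sheathing layers in series; stud and cavity paths in parallel between them.
R_inner = 0.012/(0.143×17.7) = 0.004741 K/W
R_stud  = 0.15/(53.5×0.22×17.7) = 7.2×10^-4 K/W
R_cav   = 0.15/(0.0367×0.78×17.7) = 0.296 K/W
1/R_core = 1/R_stud + 1/R_cav → R_core = 7.183×10^-4 K/W
R_outer = 0.01/(0.2×17.7) = 0.002825 K/W
R_total = 0.008284 K/W
Q = ΔT/R_total = 28/0.008284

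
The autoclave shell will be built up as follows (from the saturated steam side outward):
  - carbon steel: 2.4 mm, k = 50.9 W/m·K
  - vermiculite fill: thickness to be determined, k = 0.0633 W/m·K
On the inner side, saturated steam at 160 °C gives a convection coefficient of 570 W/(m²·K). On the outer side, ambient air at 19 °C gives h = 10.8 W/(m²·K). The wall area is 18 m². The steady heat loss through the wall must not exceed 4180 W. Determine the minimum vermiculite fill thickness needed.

L ≈ 32.5 mm

Thermal resistances in series:
R_inner film = 1/(h_i·A) = 1/(570×18) = 9.747×10^-5 K/W
R_carbon steel = L/(kA) = 0.0024/(50.9×18) = 2.62×10^-6 K/W
R_outer film = 1/(h_o·A) = 1/(10.8×18) = 0.005144 K/W
Sum of the known resistances R_other = 0.005244 K/W
Required total resistance R_tot = ΔT/Q_allow = 141/4180 = 0.03373 K/W
R_vermiculite fill = R_tot − R_other = 0.02849 K/W
L = R·k·A = 0.02849×0.0633×18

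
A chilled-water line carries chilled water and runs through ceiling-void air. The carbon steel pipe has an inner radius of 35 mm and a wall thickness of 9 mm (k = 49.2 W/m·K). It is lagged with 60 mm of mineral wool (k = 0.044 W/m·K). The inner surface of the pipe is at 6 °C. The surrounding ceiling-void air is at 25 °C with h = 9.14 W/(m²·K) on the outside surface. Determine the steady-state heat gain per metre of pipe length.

Radial resistances (cylindrical: R_cond = ln(r_o/r_i)/(2πkL), R_conv = 1/(h·2πrL)):
R_carbon steel pipe wall = ln(44/35)/(2π×49.2×1) = 7.403×10^-4 K/W
R_mineral wool = ln(104/44)/(2π×0.044×1) = 3.111 K/W
R_outer film = 1/(h_o·2πr_oL) = 1/(9.14×2π×0.104×1) = 0.1674 K/W
R_total = 3.28 K/W
Q = ΔT/R_total = 19/3.28

q′ ≈ 5.79 W/m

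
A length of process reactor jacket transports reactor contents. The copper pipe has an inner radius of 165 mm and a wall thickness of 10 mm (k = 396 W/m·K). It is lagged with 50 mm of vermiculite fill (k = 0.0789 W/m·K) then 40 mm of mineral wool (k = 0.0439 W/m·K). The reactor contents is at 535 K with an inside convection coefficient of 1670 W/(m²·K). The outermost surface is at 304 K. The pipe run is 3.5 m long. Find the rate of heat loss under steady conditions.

Q ≈ 734 W

Per-layer cylindrical resistances, series-summed:
R_inner film = 1/(h_i·2πr₁L) = 1/(1670×2π×0.165×3.5) = 1.65×10^-4 K/W
R_copper pipe wall = ln(175/165)/(2π×396×3.5) = 6.757×10^-6 K/W
R_vermiculite fill = ln(225/175)/(2π×0.0789×3.5) = 0.1448 K/W
R_mineral wool = ln(265/225)/(2π×0.0439×3.5) = 0.1695 K/W
R_total = 0.3145 K/W
Q = ΔT/R_total = 231/0.3145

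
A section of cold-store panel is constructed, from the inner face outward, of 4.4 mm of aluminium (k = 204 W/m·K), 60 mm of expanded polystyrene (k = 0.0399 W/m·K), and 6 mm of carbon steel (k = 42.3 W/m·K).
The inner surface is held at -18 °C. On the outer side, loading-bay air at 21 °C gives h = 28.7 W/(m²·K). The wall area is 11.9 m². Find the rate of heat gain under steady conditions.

Thermal resistances in series:
R_aluminium = L/(kA) = 0.0044/(204×11.9) = 1.812×10^-6 K/W
R_expanded polystyrene = L/(kA) = 0.06/(0.0399×11.9) = 0.1264 K/W
R_carbon steel = L/(kA) = 0.006/(42.3×11.9) = 1.192×10^-5 K/W
R_outer film = 1/(h_o·A) = 1/(28.7×11.9) = 0.002928 K/W
R_total = 0.1293 K/W
Q = ΔT / R_total = 39 / 0.1293

Q ≈ 302 W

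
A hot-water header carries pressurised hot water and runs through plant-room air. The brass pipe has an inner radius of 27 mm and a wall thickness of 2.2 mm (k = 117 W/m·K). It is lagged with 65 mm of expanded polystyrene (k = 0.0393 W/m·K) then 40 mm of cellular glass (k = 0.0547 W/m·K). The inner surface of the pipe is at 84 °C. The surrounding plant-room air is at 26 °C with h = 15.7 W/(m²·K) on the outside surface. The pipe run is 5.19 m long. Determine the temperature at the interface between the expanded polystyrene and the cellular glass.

For a radial system each layer contributes R = ln(r_out/r_in)/(2πkL); films add R = 1/(hA).
R_brass pipe wall = ln(29.2/27)/(2π×117×5.19) = 2.053×10^-5 K/W
R_expanded polystyrene = ln(94.2/29.2)/(2π×0.0393×5.19) = 0.9139 K/W
R_cellular glass = ln(134.2/94.2)/(2π×0.0547×5.19) = 0.1984 K/W
R_outer film = 1/(h_o·2πr_oL) = 1/(15.7×2π×0.1342×5.19) = 0.01455 K/W
R_total = 1.127 K/W
Q = ΔT/R_total = 58/1.127
Q = 51.5 W
T_interface = T_inner − Q·ΣR(inner→interface) = 84 − 51.5×0.9139

T ≈ 37 °C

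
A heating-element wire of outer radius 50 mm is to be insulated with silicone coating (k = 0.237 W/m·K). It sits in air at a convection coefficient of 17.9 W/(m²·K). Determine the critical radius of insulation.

For a cylinder r_cr = k/h = 0.237/17.9
r_cr = 13.2 mm; since the bare radius (50 mm) is above r_cr, any added insulation will reduce heat loss.

r_cr ≈ 13.2 mm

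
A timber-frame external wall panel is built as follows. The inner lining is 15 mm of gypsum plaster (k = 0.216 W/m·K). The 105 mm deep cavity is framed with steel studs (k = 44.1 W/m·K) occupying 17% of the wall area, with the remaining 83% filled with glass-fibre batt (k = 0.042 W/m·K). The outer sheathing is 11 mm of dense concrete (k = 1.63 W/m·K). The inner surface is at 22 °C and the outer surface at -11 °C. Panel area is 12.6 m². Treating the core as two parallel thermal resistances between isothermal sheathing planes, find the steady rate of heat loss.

Q ≈ 4610 W

Sheathing layers in series; stud and cavity paths in parallel between them.
R_inner = 0.015/(0.216×12.6) = 0.005511 K/W
R_stud  = 0.105/(44.1×0.17×12.6) = 0.001112 K/W
R_cav   = 0.105/(0.042×0.83×12.6) = 0.2391 K/W
1/R_core = 1/R_stud + 1/R_cav → R_core = 0.001106 K/W
R_outer = 0.011/(1.63×12.6) = 5.356×10^-4 K/W
R_total = 0.007153 K/W
Q = ΔT/R_total = 33/0.007153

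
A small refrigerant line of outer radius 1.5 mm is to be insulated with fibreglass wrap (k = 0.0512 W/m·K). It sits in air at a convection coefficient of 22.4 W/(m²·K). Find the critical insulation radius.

For a cylinder r_cr = k/h = 0.0512/22.4
r_cr = 2.29 mm; since the bare radius (1.5 mm) is below r_cr, adding a thin layer of insulation will *increase* heat loss.

r_cr ≈ 2.29 mm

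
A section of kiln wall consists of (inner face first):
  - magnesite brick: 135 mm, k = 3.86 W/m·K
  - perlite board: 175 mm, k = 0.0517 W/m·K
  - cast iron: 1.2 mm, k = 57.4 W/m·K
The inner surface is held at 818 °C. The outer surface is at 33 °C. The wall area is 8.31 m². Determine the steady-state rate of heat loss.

Q ≈ 1910 W

Using the resistance-network approach (series):
R_magnesite brick = L/(kA) = 0.135/(3.86×8.31) = 0.004209 K/W
R_perlite board = L/(kA) = 0.175/(0.0517×8.31) = 0.4073 K/W
R_cast iron = L/(kA) = 0.0012/(57.4×8.31) = 2.516×10^-6 K/W
R_total = 0.4115 K/W
Q = ΔT / R_total = 785 / 0.4115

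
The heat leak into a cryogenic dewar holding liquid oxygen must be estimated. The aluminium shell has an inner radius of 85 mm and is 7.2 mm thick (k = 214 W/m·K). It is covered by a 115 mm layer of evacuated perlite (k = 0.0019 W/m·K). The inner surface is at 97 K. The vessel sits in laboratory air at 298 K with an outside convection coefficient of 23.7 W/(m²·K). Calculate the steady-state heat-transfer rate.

Q ≈ 0.797 W

Radial (spherical) resistances in series:
R_aluminium shell = (1/0.085 − 1/0.0922)/(4π×214) = 3.416×10^-4 K/W
R_evacuated perlite = (1/0.0922 − 1/0.2072)/(4π×0.0019) = 252.1 K/W
R_outer film = 1/(h·4πr_o²) = 1/(23.7×4π×0.2072²) = 0.07821 K/W
R_total = 252.2 K/W
Q = ΔT/R_total = 201/252.2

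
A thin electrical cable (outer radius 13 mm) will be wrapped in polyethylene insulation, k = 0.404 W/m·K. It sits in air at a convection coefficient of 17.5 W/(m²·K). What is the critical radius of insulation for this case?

r_cr ≈ 23.1 mm

For a cylinder r_cr = k/h = 0.404/17.5
r_cr = 23.1 mm; since the bare radius (13 mm) is below r_cr, adding a thin layer of insulation will *increase* heat loss.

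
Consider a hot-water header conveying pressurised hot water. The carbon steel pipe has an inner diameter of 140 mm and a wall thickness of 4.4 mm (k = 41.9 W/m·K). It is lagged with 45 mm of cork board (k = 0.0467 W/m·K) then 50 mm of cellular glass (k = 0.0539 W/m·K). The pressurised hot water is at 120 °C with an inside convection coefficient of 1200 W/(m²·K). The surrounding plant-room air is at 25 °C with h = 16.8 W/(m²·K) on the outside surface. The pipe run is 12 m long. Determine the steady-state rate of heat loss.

Cylindrical conduction, so R = ln(r₂/r₁)/(2πkL) per layer, in series:
R_inner film = 1/(h_i·2πr₁L) = 1/(1200×2π×0.07×12) = 1.579×10^-4 K/W
R_carbon steel pipe wall = ln(74.4/70)/(2π×41.9×12) = 1.93×10^-5 K/W
R_cork board = ln(119.4/74.4)/(2π×0.0467×12) = 0.1343 K/W
R_cellular glass = ln(169.4/119.4)/(2π×0.0539×12) = 0.08607 K/W
R_outer film = 1/(h_o·2πr_oL) = 1/(16.8×2π×0.1694×12) = 0.00466 K/W
R_total = 0.2252 K/W
Q = ΔT/R_total = 95/0.2252

Q ≈ 422 W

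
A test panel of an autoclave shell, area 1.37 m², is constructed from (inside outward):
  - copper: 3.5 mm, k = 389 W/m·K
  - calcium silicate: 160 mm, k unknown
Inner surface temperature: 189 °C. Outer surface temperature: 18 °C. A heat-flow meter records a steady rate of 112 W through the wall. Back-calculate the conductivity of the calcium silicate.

k ≈ 0.0765 W/(m·K)

Treating each layer as a thermal resistance in series:
R_copper = L/(kA) = 0.0035/(389×1.37) = 6.567×10^-6 K/W
Sum of known resistances R_other = 6.567×10^-6 K/W
Total R = ΔT/Q = 171/112 = 1.527 K/W
R_calcium silicate = R_total − R_other = 1.527 K/W
k = L/(R·A) = 0.16/(1.527×1.37)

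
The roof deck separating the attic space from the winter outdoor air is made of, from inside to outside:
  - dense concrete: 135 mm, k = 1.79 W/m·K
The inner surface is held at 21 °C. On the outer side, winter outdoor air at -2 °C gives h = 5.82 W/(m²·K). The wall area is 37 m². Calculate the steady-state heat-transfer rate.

Series thermal resistances:
R_dense concrete = L/(kA) = 0.135/(1.79×37) = 0.002038 K/W
R_outer film = 1/(h_o·A) = 1/(5.82×37) = 0.004644 K/W
R_total = 0.006682 K/W
Q = ΔT / R_total = 23 / 0.006682

Q ≈ 3440 W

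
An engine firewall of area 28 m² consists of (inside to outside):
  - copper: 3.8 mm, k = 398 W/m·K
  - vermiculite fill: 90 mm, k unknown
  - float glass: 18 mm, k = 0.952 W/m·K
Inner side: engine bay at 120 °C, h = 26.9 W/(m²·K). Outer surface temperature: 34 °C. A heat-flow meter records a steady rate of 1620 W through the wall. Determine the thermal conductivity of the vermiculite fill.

Using the resistance-network approach (series):
R_inner film = 1/(h_i·A) = 1/(26.9×28) = 0.001328 K/W
R_copper = L/(kA) = 0.0038/(398×28) = 3.41×10^-7 K/W
R_float glass = L/(kA) = 0.018/(0.952×28) = 6.753×10^-4 K/W
Sum of known resistances R_other = 0.002003 K/W
Total R = ΔT/Q = 86/1620 = 0.05309 K/W
R_vermiculite fill = R_total − R_other = 0.05108 K/W
k = L/(R·A) = 0.09/(0.05108×28)

k ≈ 0.0629 W/(m·K)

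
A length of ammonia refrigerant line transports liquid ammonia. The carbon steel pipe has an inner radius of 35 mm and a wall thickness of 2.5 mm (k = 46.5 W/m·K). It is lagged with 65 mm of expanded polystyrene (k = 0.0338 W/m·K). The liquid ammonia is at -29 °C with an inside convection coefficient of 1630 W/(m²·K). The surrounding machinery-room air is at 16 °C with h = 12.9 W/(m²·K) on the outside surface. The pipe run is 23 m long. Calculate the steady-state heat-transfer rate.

Cylindrical conduction, so R = ln(r₂/r₁)/(2πkL) per layer, in series:
R_inner film = 1/(h_i·2πr₁L) = 1/(1630×2π×0.035×23) = 1.213×10^-4 K/W
R_carbon steel pipe wall = ln(37.5/35)/(2π×46.5×23) = 1.027×10^-5 K/W
R_expanded polystyrene = ln(102.5/37.5)/(2π×0.0338×23) = 0.2059 K/W
R_outer film = 1/(h_o·2πr_oL) = 1/(12.9×2π×0.1025×23) = 0.005233 K/W
R_total = 0.2112 K/W
Q = ΔT/R_total = 45/0.2112

Q ≈ 213 W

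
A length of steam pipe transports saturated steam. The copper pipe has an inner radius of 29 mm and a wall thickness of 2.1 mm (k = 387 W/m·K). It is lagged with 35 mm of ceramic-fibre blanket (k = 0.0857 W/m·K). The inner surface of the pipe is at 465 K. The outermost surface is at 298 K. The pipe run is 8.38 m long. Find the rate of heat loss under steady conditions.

For a radial system each layer contributes R = ln(r_out/r_in)/(2πkL); films add R = 1/(hA).
R_copper pipe wall = ln(31.1/29)/(2π×387×8.38) = 3.431×10^-6 K/W
R_ceramic-fibre blanket = ln(66.1/31.1)/(2π×0.0857×8.38) = 0.1671 K/W
R_total = 0.1671 K/W
Q = ΔT/R_total = 167/0.1671

Q ≈ 999 W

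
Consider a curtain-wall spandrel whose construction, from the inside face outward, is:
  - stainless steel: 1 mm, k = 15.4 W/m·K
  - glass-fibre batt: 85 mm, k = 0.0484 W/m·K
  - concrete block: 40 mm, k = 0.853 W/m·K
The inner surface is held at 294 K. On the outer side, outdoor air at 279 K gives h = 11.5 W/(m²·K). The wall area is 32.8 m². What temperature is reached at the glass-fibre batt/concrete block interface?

T ≈ 280 K

Thermal resistances in series:
R_stainless steel = L/(kA) = 0.001/(15.4×32.8) = 1.98×10^-6 K/W
R_glass-fibre batt = L/(kA) = 0.085/(0.0484×32.8) = 0.05354 K/W
R_concrete block = L/(kA) = 0.04/(0.853×32.8) = 0.00143 K/W
R_outer film = 1/(h_o·A) = 1/(11.5×32.8) = 0.002651 K/W
R_total = 0.05763 K/W;  Q = ΔT/R_total = 15/0.05763 = 260.3 W
T_interface = T_inner − Q·ΣR(inner→interface) = 294 − 260×0.05354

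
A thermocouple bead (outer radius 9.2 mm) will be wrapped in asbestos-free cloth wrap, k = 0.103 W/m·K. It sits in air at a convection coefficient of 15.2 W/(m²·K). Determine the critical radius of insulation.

r_cr ≈ 13.6 mm

For a sphere r_cr = 2k/h = 2×0.103/15.2
r_cr = 13.6 mm; since the bare radius (9.2 mm) is below r_cr, adding a thin layer of insulation will *increase* heat loss.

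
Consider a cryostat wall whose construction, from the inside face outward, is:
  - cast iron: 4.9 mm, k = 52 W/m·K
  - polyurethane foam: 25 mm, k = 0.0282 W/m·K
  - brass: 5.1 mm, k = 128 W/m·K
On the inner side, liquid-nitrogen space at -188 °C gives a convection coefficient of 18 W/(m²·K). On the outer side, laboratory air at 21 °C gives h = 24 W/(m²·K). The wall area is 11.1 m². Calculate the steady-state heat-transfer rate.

Treating each layer as a thermal resistance in series:
R_inner film = 1/(h_i·A) = 1/(18×11.1) = 0.005005 K/W
R_cast iron = L/(kA) = 0.0049/(52×11.1) = 8.489×10^-6 K/W
R_polyurethane foam = L/(kA) = 0.025/(0.0282×11.1) = 0.07987 K/W
R_brass = L/(kA) = 0.0051/(128×11.1) = 3.59×10^-6 K/W
R_outer film = 1/(h_o·A) = 1/(24×11.1) = 0.003754 K/W
R_total = 0.08864 K/W
Q = ΔT / R_total = 209 / 0.08864

Q ≈ 2360 W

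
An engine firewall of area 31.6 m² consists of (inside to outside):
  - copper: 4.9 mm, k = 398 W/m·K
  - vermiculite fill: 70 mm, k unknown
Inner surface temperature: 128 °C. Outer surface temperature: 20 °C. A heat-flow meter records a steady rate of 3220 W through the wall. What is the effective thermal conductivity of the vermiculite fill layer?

k ≈ 0.066 W/(m·K)

Thermal resistances in series:
R_copper = L/(kA) = 0.0049/(398×31.6) = 3.896×10^-7 K/W
Sum of known resistances R_other = 3.896×10^-7 K/W
Total R = ΔT/Q = 108/3220 = 0.03354 K/W
R_vermiculite fill = R_total − R_other = 0.03354 K/W
k = L/(R·A) = 0.07/(0.03354×31.6)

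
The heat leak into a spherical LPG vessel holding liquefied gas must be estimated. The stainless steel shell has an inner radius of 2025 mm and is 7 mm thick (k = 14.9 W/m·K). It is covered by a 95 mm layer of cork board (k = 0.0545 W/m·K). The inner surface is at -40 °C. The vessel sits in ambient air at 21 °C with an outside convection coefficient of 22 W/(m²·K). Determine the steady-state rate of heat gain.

Q ≈ 1850 W

Each spherical layer contributes R = (1/r_i − 1/r_o)/(4πk):
R_stainless steel shell = (1/2.025 − 1/2.032)/(4π×14.9) = 9.086×10^-6 K/W
R_cork board = (1/2.032 − 1/2.127)/(4π×0.0545) = 0.03209 K/W
R_outer film = 1/(h·4πr_o²) = 1/(22×4π×2.127²) = 7.995×10^-4 K/W
R_total = 0.0329 K/W
Q = ΔT/R_total = 61/0.0329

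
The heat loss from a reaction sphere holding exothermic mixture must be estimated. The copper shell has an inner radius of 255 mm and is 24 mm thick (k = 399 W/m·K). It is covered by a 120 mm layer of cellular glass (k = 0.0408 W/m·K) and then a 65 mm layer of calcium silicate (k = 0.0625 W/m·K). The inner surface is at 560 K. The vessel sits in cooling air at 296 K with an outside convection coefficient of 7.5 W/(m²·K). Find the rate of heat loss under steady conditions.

Spherical conduction: R = (1/r_in − 1/r_out)/(4πk) per layer; series-sum.
R_copper shell = (1/0.255 − 1/0.279)/(4π×399) = 6.728×10^-5 K/W
R_cellular glass = (1/0.279 − 1/0.399)/(4π×0.0408) = 2.102 K/W
R_calcium silicate = (1/0.399 − 1/0.464)/(4π×0.0625) = 0.447 K/W
R_outer film = 1/(h·4πr_o²) = 1/(7.5×4π×0.464²) = 0.04928 K/W
R_total = 2.599 K/W
Q = ΔT/R_total = 264/2.599

Q ≈ 102 W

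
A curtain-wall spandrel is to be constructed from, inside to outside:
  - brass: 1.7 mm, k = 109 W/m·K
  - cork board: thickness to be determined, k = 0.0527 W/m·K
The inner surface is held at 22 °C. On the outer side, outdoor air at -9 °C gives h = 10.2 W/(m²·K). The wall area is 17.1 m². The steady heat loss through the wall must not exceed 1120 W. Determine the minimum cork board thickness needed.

Thermal resistances in series:
R_brass = L/(kA) = 0.0017/(109×17.1) = 9.121×10^-7 K/W
R_outer film = 1/(h_o·A) = 1/(10.2×17.1) = 0.005733 K/W
Sum of the known resistances R_other = 0.005734 K/W
Required total resistance R_tot = ΔT/Q_allow = 31/1120 = 0.02768 K/W
R_cork board = R_tot − R_other = 0.02194 K/W
L = R·k·A = 0.02194×0.0527×17.1

L ≈ 19.8 mm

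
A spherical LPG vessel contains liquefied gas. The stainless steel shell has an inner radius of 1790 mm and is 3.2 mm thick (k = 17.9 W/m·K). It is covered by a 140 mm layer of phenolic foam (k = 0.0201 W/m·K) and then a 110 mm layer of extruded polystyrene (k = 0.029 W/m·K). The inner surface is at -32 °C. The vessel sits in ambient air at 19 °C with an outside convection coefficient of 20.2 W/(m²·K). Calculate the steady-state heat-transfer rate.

Each spherical layer contributes R = (1/r_i − 1/r_o)/(4πk):
R_stainless steel shell = (1/1.79 − 1/1.7932)/(4π×17.9) = 4.432×10^-6 K/W
R_phenolic foam = (1/1.7932 − 1/1.9332)/(4π×0.0201) = 0.1599 K/W
R_extruded polystyrene = (1/1.9332 − 1/2.0432)/(4π×0.029) = 0.07642 K/W
R_outer film = 1/(h·4πr_o²) = 1/(20.2×4π×2.0432²) = 9.437×10^-4 K/W
R_total = 0.2373 K/W
Q = ΔT/R_total = 51/0.2373

Q ≈ 215 W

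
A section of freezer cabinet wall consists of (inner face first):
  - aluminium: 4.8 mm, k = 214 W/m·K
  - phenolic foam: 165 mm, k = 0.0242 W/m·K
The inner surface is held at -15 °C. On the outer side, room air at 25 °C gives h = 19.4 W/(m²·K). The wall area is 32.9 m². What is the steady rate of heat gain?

Q ≈ 192 W

Model the wall as resistances in series:
R_aluminium = L/(kA) = 0.0048/(214×32.9) = 6.818×10^-7 K/W
R_phenolic foam = L/(kA) = 0.165/(0.0242×32.9) = 0.2072 K/W
R_outer film = 1/(h_o·A) = 1/(19.4×32.9) = 0.001567 K/W
R_total = 0.2088 K/W
Q = ΔT / R_total = 40 / 0.2088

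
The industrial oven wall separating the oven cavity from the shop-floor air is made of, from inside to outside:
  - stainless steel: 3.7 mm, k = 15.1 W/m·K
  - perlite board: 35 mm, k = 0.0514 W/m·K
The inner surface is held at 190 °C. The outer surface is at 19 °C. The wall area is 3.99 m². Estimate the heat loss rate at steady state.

Q ≈ 1000 W

Series thermal resistances:
R_stainless steel = L/(kA) = 0.0037/(15.1×3.99) = 6.141×10^-5 K/W
R_perlite board = L/(kA) = 0.035/(0.0514×3.99) = 0.1707 K/W
R_total = 0.1707 K/W
Q = ΔT / R_total = 171 / 0.1707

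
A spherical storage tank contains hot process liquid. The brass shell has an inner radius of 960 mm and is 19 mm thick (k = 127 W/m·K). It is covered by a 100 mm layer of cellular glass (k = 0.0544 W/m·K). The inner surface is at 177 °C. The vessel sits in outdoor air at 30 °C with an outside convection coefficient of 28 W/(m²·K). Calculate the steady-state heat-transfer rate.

Q ≈ 1040 W

For a spherical shell R = (1/r₁ − 1/r₂)/(4πk); film R = 1/(h·4πr²). In series:
R_brass shell = (1/0.96 − 1/0.979)/(4π×127) = 1.267×10^-5 K/W
R_cellular glass = (1/0.979 − 1/1.079)/(4π×0.0544) = 0.1385 K/W
R_outer film = 1/(h·4πr_o²) = 1/(28×4π×1.079²) = 0.002441 K/W
R_total = 0.1409 K/W
Q = ΔT/R_total = 147/0.1409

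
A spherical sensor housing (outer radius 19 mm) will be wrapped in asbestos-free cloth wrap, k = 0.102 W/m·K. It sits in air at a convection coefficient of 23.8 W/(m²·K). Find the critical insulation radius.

For a sphere r_cr = 2k/h = 2×0.102/23.8
r_cr = 8.57 mm; since the bare radius (19 mm) is above r_cr, any added insulation will reduce heat loss.

r_cr ≈ 8.57 mm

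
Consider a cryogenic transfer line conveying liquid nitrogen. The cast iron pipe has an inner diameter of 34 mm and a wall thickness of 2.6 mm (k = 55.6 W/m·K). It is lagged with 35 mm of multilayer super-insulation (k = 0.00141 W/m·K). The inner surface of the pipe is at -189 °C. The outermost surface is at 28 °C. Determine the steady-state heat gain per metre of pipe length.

q′ ≈ 1.88 W/m

For a radial system each layer contributes R = ln(r_out/r_in)/(2πkL); films add R = 1/(hA).
R_cast iron pipe wall = ln(19.6/17)/(2π×55.6×1) = 4.074×10^-4 K/W
R_multilayer super-insulation = ln(54.6/19.6)/(2π×0.00141×1) = 115.6 K/W
R_total = 115.6 K/W
Q = ΔT/R_total = 217/115.6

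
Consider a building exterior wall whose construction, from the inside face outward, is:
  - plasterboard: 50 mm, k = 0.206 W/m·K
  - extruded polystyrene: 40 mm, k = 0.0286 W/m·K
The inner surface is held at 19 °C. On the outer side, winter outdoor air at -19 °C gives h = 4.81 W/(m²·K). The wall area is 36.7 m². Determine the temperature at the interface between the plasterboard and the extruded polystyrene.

Model the wall as resistances in series:
R_plasterboard = L/(kA) = 0.05/(0.206×36.7) = 0.006614 K/W
R_extruded polystyrene = L/(kA) = 0.04/(0.0286×36.7) = 0.03811 K/W
R_outer film = 1/(h_o·A) = 1/(4.81×36.7) = 0.005665 K/W
R_total = 0.05039 K/W;  Q = ΔT/R_total = 38/0.05039 = 754.2 W
T_interface = T_inner − Q·ΣR(inner→interface) = 19 − 754×0.006614

T ≈ 14 °C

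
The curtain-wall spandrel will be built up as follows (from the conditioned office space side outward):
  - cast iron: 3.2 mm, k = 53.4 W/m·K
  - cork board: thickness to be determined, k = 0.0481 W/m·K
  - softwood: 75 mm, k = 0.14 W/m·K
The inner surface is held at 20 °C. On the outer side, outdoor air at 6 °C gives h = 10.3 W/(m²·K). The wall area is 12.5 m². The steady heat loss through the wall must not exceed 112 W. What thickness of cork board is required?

Series thermal resistances:
R_cast iron = L/(kA) = 0.0032/(53.4×12.5) = 4.794×10^-6 K/W
R_softwood = L/(kA) = 0.075/(0.14×12.5) = 0.04286 K/W
R_outer film = 1/(h_o·A) = 1/(10.3×12.5) = 0.007767 K/W
Sum of the known resistances R_other = 0.05063 K/W
Required total resistance R_tot = ΔT/Q_allow = 14/112 = 0.125 K/W
R_cork board = R_tot − R_other = 0.07437 K/W
L = R·k·A = 0.07437×0.0481×12.5

L ≈ 44.7 mm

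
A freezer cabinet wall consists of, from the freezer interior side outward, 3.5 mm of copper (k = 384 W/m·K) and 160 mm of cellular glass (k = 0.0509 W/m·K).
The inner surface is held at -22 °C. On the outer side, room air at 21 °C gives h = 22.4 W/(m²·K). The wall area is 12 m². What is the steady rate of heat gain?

Using the resistance-network approach (series):
R_copper = L/(kA) = 0.0035/(384×12) = 7.595×10^-7 K/W
R_cellular glass = L/(kA) = 0.16/(0.0509×12) = 0.262 K/W
R_outer film = 1/(h_o·A) = 1/(22.4×12) = 0.00372 K/W
R_total = 0.2657 K/W
Q = ΔT / R_total = 43 / 0.2657

Q ≈ 162 W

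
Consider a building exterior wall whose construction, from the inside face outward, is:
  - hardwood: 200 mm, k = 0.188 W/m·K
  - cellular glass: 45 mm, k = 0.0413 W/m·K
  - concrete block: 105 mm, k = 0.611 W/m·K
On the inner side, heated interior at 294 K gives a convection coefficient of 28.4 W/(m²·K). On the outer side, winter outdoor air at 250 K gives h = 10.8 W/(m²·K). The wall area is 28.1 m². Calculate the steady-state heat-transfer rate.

Thermal resistances in series:
R_inner film = 1/(h_i·A) = 1/(28.4×28.1) = 0.001253 K/W
R_hardwood = L/(kA) = 0.2/(0.188×28.1) = 0.03786 K/W
R_cellular glass = L/(kA) = 0.045/(0.0413×28.1) = 0.03878 K/W
R_concrete block = L/(kA) = 0.105/(0.611×28.1) = 0.006116 K/W
R_outer film = 1/(h_o·A) = 1/(10.8×28.1) = 0.003295 K/W
R_total = 0.0873 K/W
Q = ΔT / R_total = 44 / 0.0873

Q ≈ 504 W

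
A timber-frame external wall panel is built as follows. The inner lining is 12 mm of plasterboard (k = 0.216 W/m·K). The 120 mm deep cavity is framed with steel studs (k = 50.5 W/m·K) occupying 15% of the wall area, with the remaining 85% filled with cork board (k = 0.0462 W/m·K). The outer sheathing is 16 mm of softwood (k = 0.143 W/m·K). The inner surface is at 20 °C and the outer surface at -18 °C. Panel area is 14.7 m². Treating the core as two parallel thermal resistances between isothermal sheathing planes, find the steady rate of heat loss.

Q ≈ 3050 W

Sheathing layers in series; stud and cavity paths in parallel between them.
R_inner = 0.012/(0.216×14.7) = 0.003779 K/W
R_stud  = 0.12/(50.5×0.15×14.7) = 0.001078 K/W
R_cav   = 0.12/(0.0462×0.85×14.7) = 0.2079 K/W
1/R_core = 1/R_stud + 1/R_cav → R_core = 0.001072 K/W
R_outer = 0.016/(0.143×14.7) = 0.007611 K/W
R_total = 0.01246 K/W
Q = ΔT/R_total = 38/0.01246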